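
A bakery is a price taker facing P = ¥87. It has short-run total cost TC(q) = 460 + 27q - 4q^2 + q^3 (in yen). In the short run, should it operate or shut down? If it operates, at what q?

From TC, MC = TC'(q) = 27 - 8q + 3q^2 and AVC = VC/q = 27 - 4q + q^2.
AVC hits its minimum where MC = AVC, at q = 2, giving min AVC = 27 - 4·2 + 2^2 = ¥23.
P = ¥87 exceeds min AVC = ¥23, so the firm stays open.
Solving P = MC: -60 - 8q + 3q^2 = 0 ⇒ q = -10/3 or 6. On the upward-sloping branch, q* = 6.
Check: AVC at q = 6 is ¥39 ≤ P, so revenue covers variable cost.
Profit = P·q − TC = 87·6 − 694 = -¥172, a loss, but smaller than the ¥460 fixed cost the firm would lose by shutting down.

Produce at q = 6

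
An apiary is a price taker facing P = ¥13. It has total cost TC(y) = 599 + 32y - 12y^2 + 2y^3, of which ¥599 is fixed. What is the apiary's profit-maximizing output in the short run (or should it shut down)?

Shut down

Variable cost is VC = 32y - 12y^2 + 2y^3, so AVC = VC/y = 32 - 12y + 2y^2 and MC = dTC/dy = 32 - 24y + 6y^2.
AVC is minimized where dAVC/dy = -12 + 4y = 0, at y = 3; min AVC = 32 - 12·3 + 2·3^2 = ¥14.
With P < min AVC (¥13 < ¥14), every unit sold adds to the loss.
Shutting down limits the loss to fixed cost, ¥599.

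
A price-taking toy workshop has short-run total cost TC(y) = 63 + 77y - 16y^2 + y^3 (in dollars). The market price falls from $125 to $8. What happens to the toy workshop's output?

Output falls from 12 to 0 (the firm shuts down)

AVC = 77 - 16y + y^2, minimized at y = 8 where min AVC = $13. MC = 77 - 32y + 3y^2.
With P = $125 above the shutdown price, P = MC gives y = 12.
At P = $8 < min AVC = $13, price no longer covers variable cost at any output, so the firm shuts down: y = 0.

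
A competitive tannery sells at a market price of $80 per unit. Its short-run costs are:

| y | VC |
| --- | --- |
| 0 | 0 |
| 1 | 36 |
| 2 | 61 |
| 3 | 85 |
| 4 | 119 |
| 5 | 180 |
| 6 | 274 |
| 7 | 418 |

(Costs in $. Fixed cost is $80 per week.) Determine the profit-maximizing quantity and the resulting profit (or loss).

Tabulate TR − TC: y=0: -80; y=1: -36; y=2: 19; y=3: 75; y=4: 121; y=5: 140; y=6: 126; y=7: 62.
Profit is maximized at y = 5. AVC there is 180/5 = $36 ≤ P, so producing beats shutting down (which would give -$80).

y = 5; profit = $140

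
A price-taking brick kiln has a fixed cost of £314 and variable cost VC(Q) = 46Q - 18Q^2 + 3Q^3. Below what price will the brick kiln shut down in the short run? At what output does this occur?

£19 per unit, at Q = 3

The firm shuts down when price falls below the minimum of average variable cost. AVC = VC/Q = 46 - 18Q + 3Q^2.
dAVC/dQ = -18 + 6Q = 0 gives Q = 3. min AVC = 46 - 18·3 + 3·3^2 = 19.
For P < £19 the firm produces nothing.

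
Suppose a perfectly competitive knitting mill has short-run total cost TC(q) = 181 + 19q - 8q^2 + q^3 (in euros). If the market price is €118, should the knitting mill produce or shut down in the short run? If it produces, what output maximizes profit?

Variable cost is VC = 19q - 8q^2 + q^3, so AVC = VC/q = 19 - 8q + q^2 and MC = dTC/dq = 19 - 16q + 3q^2.
AVC hits its minimum where MC = AVC, at q = 4, giving min AVC = 19 - 8·4 + 4^2 = €3.
Since P = €118 ≥ min AVC = €3, price covers variable cost and the firm should produce.
Solving P = MC: -99 - 16q + 3q^2 = 0 ⇒ q = -11/3 or 9. On the upward-sloping branch, q* = 9.
Check: AVC at q = 9 is €28 ≤ P, so revenue covers variable cost.
Profit = P·q − TC = 118·9 − 433 = €629.

Produce at q = 9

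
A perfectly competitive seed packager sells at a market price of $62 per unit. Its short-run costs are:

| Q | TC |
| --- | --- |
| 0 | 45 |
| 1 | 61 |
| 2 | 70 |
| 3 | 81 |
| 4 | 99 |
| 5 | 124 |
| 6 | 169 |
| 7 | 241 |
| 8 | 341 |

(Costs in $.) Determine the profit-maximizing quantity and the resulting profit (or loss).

Q = 6; profit = $203

Tabulate TR − TC: Q=0: -45; Q=1: 1; Q=2: 54; Q=3: 105; Q=4: 149; Q=5: 186; Q=6: 203; Q=7: 193; Q=8: 155.
Profit is maximized at Q = 6. AVC there is 124/6 = $20.67 ≤ P, so producing beats shutting down (which would give -$45).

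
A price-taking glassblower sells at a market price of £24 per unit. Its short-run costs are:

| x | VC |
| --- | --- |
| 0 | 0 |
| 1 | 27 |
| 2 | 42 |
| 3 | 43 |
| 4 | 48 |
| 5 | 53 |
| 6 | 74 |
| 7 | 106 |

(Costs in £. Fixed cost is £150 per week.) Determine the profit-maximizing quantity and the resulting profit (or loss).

Tabulate TR − TC: x=0: -150; x=1: -153; x=2: -144; x=3: -121; x=4: -102; x=5: -83; x=6: -80; x=7: -88.
Profit is maximized at x = 6. AVC there is 74/6 = £12.33 ≤ P, so producing beats shutting down (which would give -£150).

x = 6; profit = -£80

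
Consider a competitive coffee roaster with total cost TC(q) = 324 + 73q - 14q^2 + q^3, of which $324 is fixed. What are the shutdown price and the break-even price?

Shutdown price = $24; break-even price = $64

Shutdown price = min AVC. AVC = 73 - 14q + q^2, with vertex at q = 7 and minimum $24.
ATC = 324/q + 73 - 14q + q^2. Setting dATC/dq = −324/q^2 − 14 + 2q = 0 gives q = 9 (since 2·9^3 − 14·9^2 = 324).
min ATC = 324/9 + 73 − 14·9 + 9^2 = $64. That is the break-even price.
For $24 ≤ P < $64 the firm produces at a loss; below $24 it shuts down.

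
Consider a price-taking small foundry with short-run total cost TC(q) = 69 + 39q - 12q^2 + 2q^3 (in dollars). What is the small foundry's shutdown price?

$21 per unit

The firm shuts down when price falls below the minimum of average variable cost. AVC = VC/q = 39 - 12q + 2q^2.
At the minimum of AVC, MC = AVC. MC = 39 - 24q + 6q^2; setting MC = AVC gives 4q^2 - 12q = 0, so q = 3. min AVC = 21.
For P < $21 the firm produces nothing.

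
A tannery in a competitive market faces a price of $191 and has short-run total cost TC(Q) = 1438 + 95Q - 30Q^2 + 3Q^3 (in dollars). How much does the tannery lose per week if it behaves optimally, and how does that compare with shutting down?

Profit = -$286 at Q = 8

AVC = 95 - 30Q + 3Q^2; min AVC = $20 at Q = 5. Since P = $191 ≥ min AVC, the firm produces.
With MC = 95 - 60Q + 9Q^2, P = MC on the upward-sloping part at Q* = 8.
TR = 191·8 = 1528. TC = 1438 + 376 = 1814. Profit = 1528 − 1814 = -$286.
That loss of $286 beats the $1438 the firm would lose by shutting down; producing recovers $1152 of fixed cost.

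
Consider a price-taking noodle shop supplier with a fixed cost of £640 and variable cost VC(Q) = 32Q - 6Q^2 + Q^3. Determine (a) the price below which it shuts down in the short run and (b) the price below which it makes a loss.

AVC = 32 - 6Q + Q^2; minimized at Q = 3, giving min AVC = £23. That is the shutdown price.
ATC = 640/Q + 32 - 6Q + Q^2. Setting dATC/dQ = −640/Q^2 − 6 + 2Q = 0 gives Q = 8 (since 2·8^3 − 6·8^2 = 640).
min ATC = 640/8 + 32 − 6·8 + 8^2 = £128. That is the break-even price.
Between these two prices the firm operates at a loss; above £128 it earns a profit.

Shutdown price = £23; break-even price = £128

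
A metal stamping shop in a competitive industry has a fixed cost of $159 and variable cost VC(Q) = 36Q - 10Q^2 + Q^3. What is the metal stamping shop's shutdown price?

The shutdown price is the minimum of AVC. VC = 36Q - 10Q^2 + Q^3, so AVC = 36 - 10Q + Q^2.
At the minimum of AVC, MC = AVC. MC = 36 - 20Q + 3Q^2; setting MC = AVC gives 2Q^2 - 10Q = 0, so Q = 5. min AVC = 11.
The firm shuts down for any P below $11.

$11 per unit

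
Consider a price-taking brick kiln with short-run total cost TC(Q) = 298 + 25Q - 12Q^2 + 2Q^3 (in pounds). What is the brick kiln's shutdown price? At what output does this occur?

£7 per unit, at Q = 3

The firm shuts down when price falls below the minimum of average variable cost. AVC = VC/Q = 25 - 12Q + 2Q^2.
dAVC/dQ = -12 + 4Q = 0 gives Q = 3. min AVC = 25 - 12·3 + 2·3^2 = 7.
For P < £7 the firm produces nothing.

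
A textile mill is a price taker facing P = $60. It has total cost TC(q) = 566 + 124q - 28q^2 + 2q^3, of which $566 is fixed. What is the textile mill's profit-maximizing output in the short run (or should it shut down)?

Produce at q = 8

Variable cost is VC = 124q - 28q^2 + 2q^3, so AVC = VC/q = 124 - 28q + 2q^2 and MC = dTC/dq = 124 - 56q + 6q^2.
The AVC parabola has its vertex at q = 28/4 = 7, where AVC = 124 - 28·7 + 2·7^2 = $26.
Because $60 ≥ $26, revenue can cover variable cost; the firm operates.
Set P = MC: 60 = 124 - 56q + 6q^2 → 64 - 56q + 6q^2 = 0. The roots are q = 4/3 and q = 8; the profit-maximizing output is on the rising part of MC, so q* = 8.
Check: AVC at q = 8 is $28 ≤ P, so revenue covers variable cost.
Profit = P·q − TC = 60·8 − 790 = -$310, a loss, but smaller than the $566 fixed cost the firm would lose by shutting down.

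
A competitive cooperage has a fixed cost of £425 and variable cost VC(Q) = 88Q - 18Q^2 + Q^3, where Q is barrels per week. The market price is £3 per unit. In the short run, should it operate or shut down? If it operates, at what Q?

Shut down

Variable cost is VC = 88Q - 18Q^2 + Q^3, so AVC = VC/Q = 88 - 18Q + Q^2 and MC = dTC/dQ = 88 - 36Q + 3Q^2.
The AVC parabola has its vertex at Q = 18/2 = 9, where AVC = 88 - 18·9 + 9^2 = £7.
With P < min AVC (£3 < £7), every unit sold adds to the loss.
Best response: produce nothing and absorb the £425 fixed cost.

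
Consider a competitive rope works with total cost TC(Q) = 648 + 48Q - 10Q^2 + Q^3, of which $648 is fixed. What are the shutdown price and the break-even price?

Shutdown price = $23; break-even price = $111

AVC = 48 - 10Q + Q^2; minimized at Q = 5, giving min AVC = $23. That is the shutdown price.
ATC = 648/Q + 48 - 10Q + Q^2. Setting dATC/dQ = −648/Q^2 − 10 + 2Q = 0 gives Q = 9 (since 2·9^3 − 10·9^2 = 648).
min ATC = 648/9 + 48 − 10·9 + 9^2 = $111. That is the break-even price.
For $23 ≤ P < $111 the firm produces at a loss; below $23 it shuts down.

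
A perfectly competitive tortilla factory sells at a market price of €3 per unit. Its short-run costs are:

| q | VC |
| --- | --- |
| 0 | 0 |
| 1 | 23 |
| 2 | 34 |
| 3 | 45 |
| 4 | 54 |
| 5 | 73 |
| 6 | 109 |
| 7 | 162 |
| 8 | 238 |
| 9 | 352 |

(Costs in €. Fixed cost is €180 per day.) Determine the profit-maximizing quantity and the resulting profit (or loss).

q = 0 (shut down); profit = -€180

Tabulate TR − TC: q=0: -180; q=1: -200; q=2: -208; q=3: -216; q=4: -222; q=5: -238; q=6: -271; q=7: -321; q=8: -394; q=9: -505.
Profit is highest at q = 0. Equivalently, the lowest AVC in the table is 54/4 ≈ €13.50 at q = 4, and P = €3 falls below it — price never covers variable cost, so the firm shuts down and loses only its fixed cost.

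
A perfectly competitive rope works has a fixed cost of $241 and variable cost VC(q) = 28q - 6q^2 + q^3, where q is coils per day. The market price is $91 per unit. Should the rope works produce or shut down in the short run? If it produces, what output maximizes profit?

Variable cost is VC = 28q - 6q^2 + q^3, so AVC = VC/q = 28 - 6q + q^2 and MC = dTC/dq = 28 - 12q + 3q^2.
The AVC parabola has its vertex at q = 6/2 = 3, where AVC = 28 - 6·3 + 3^2 = $19.
Since P = $91 ≥ min AVC = $19, price covers variable cost and the firm should produce.
Set P = MC: 91 = 28 - 12q + 3q^2 → -63 - 12q + 3q^2 = 0. The roots are q = -3 and q = 7; the profit-maximizing output is on the rising part of MC, so q* = 7.
Check: AVC at q = 7 is $35 ≤ P, so revenue covers variable cost.
Profit = P·q − TC = 91·7 − 486 = $151.

Produce at q = 7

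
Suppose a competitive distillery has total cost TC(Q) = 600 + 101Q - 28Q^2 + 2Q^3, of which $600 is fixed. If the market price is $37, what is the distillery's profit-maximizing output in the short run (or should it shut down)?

Variable cost is VC = 101Q - 28Q^2 + 2Q^3, so AVC = VC/Q = 101 - 28Q + 2Q^2 and MC = dTC/dQ = 101 - 56Q + 6Q^2.
AVC is minimized where dAVC/dQ = -28 + 4Q = 0, at Q = 7; min AVC = 101 - 28·7 + 2·7^2 = $3.
P = $37 exceeds min AVC = $3, so the firm stays open.
P = MC gives 64 - 56Q + 6Q^2 = 0, with roots 4/3 and 8. Take the larger (rising MC): Q* = 8.
Check: AVC at Q = 8 is $5 ≤ P, so revenue covers variable cost.
Profit = P·Q − TC = 37·8 − 640 = -$344, a loss, but smaller than the $600 fixed cost the firm would lose by shutting down.

Produce at Q = 8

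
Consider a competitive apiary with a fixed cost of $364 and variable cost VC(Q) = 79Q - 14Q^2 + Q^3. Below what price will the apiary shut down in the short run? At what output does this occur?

$30 per unit, at Q = 7

The firm shuts down when price falls below the minimum of average variable cost. AVC = VC/Q = 79 - 14Q + Q^2.
At the minimum of AVC, MC = AVC. MC = 79 - 28Q + 3Q^2; setting MC = AVC gives 2Q^2 - 14Q = 0, so Q = 7. min AVC = 30.
The firm shuts down for any P below $30.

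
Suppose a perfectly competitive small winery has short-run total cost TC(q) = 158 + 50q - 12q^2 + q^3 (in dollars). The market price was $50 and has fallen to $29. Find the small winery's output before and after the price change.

Output falls from 8 to 7

AVC = 50 - 12q + q^2, minimized at q = 6 where min AVC = $14. MC = 50 - 24q + 3q^2.
At P = $50 ≥ min AVC, set P = MC on the rising branch: q = 8.
At P = $29 ≥ min AVC, set P = MC: q = 7. The firm stays open but cuts output.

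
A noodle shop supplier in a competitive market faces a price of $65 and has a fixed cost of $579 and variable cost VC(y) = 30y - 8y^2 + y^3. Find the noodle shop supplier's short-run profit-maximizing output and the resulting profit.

AVC = 30 - 8y + y^2; min AVC = $14 at y = 4. Since P = $65 ≥ min AVC, the firm produces.
MC = 30 - 16y + 3y^2. Setting P = MC and taking the root on the rising branch gives y* = 7.
TR = 65·7 = 455. TC = 579 + 161 = 740. Profit = 455 − 740 = -$285.
That loss of $285 beats the $579 the firm would lose by shutting down; producing recovers $294 of fixed cost.

Profit = -$285 at y = 7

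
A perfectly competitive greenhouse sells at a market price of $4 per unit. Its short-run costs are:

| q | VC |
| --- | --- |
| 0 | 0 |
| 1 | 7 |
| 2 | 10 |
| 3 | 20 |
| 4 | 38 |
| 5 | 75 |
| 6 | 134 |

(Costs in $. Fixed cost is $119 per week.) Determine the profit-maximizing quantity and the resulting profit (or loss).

q = 0 (shut down); profit = -$119

Compute π = P·q − TC at each output: q=0: -119; q=1: -122; q=2: -121; q=3: -127; q=4: -141; q=5: -174; q=6: -229.
Profit is highest at q = 0. Equivalently, the lowest AVC in the table is 10/2 ≈ $5 at q = 2, and P = $4 falls below it — price never covers variable cost, so the firm shuts down and loses only its fixed cost.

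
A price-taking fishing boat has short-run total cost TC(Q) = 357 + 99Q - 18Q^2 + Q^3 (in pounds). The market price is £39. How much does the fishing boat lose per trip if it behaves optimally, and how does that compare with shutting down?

Profit = -£157 at Q = 10

AVC = 99 - 18Q + Q^2; min AVC = £18 at Q = 9. Since P = £39 ≥ min AVC, the firm produces.
With MC = 99 - 36Q + 3Q^2, P = MC on the upward-sloping part at Q* = 10.
TR = 39·10 = 390. TC = 357 + 190 = 547. Profit = 390 − 547 = -£157.
By producing, the firm covers all variable cost plus £200 of fixed cost; shutting down would lose the full £357.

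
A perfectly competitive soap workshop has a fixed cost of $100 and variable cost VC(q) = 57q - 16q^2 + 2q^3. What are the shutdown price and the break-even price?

Shutdown price = $25; break-even price = $47

Shutdown price = min AVC. AVC = 57 - 16q + 2q^2, with vertex at q = 4 and minimum $25.
ATC = 100/q + 57 - 16q + 2q^2. Setting dATC/dq = −100/q^2 − 16 + 4q = 0 gives q = 5 (since 4·5^3 − 16·5^2 = 100).
min ATC = 100/5 + 57 − 16·5 + 2·5^2 = $47. That is the break-even price.
For $25 ≤ P < $47 the firm produces at a loss; below $25 it shuts down.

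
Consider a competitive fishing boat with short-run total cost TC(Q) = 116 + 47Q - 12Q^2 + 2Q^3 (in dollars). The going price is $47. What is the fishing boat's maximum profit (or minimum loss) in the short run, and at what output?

AVC = 47 - 12Q + 2Q^2 has its minimum $29 at Q = 3; price $47 clears that bar, so the firm operates.
MC = 47 - 24Q + 6Q^2. Setting P = MC and taking the root on the rising branch gives Q* = 4.
TR = 47·4 = 188. TC = 116 + 124 = 240. Profit = 188 − 240 = -$52.
Shutting down would mean losing the fixed cost of $116, so operating at a loss of $52 is better by $64.

Profit = -$52 at Q = 4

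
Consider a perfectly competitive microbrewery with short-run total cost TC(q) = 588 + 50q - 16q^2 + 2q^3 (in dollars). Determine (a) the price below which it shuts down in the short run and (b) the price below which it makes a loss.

Shutdown price = $18; break-even price = $120

Shutdown price = min AVC. AVC = 50 - 16q + 2q^2, with vertex at q = 4 and minimum $18.
ATC = 588/q + 50 - 16q + 2q^2. Setting dATC/dq = −588/q^2 − 16 + 4q = 0 gives q = 7 (since 4·7^3 − 16·7^2 = 588).
min ATC = 588/7 + 50 − 16·7 + 2·7^2 = $120. That is the break-even price.
For $18 ≤ P < $120 the firm produces at a loss; below $18 it shuts down.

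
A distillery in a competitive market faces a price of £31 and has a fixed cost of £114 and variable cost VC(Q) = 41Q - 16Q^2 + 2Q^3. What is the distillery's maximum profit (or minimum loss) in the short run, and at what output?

Profit = -£14 at Q = 5

AVC = 41 - 16Q + 2Q^2; min AVC = £9 at Q = 4. Since P = £31 ≥ min AVC, the firm produces.
MC = 41 - 32Q + 6Q^2. Setting P = MC and taking the root on the rising branch gives Q* = 5.
TR = 31·5 = 155. TC = 114 + 55 = 169. Profit = 155 − 169 = -£14.
That loss of £14 beats the £114 the firm would lose by shutting down; producing recovers £100 of fixed cost.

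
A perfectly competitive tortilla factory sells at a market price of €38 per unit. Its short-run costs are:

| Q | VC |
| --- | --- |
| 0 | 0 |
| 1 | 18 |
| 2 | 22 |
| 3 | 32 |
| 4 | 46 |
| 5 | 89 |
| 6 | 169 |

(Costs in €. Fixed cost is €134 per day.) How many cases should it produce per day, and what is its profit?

Q = 4; profit = -€28

Tabulate TR − TC: Q=0: -134; Q=1: -114; Q=2: -80; Q=3: -52; Q=4: -28; Q=5: -33; Q=6: -75.
Profit is maximized at Q = 4. AVC there is 46/4 = €11.50 ≤ P, so producing beats shutting down (which would give -€134).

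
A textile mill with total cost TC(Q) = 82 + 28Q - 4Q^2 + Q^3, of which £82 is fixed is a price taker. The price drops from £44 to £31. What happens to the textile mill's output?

AVC = 28 - 4Q + Q^2, minimized at Q = 2 where min AVC = £24. MC = 28 - 8Q + 3Q^2.
With P = £44 above the shutdown price, P = MC gives Q = 4.
At P = £31 ≥ min AVC, set P = MC: Q = 3. The firm stays open but cuts output.

Output falls from 4 to 3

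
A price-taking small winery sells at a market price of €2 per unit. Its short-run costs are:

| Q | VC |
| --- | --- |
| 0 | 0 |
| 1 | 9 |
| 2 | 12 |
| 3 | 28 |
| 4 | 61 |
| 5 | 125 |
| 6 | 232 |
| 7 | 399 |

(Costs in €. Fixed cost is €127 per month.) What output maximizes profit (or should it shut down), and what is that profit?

Profit at each row (π = 2Q − TC): Q=0: -127; Q=1: -134; Q=2: -135; Q=3: -149; Q=4: -180; Q=5: -242; Q=6: -347; Q=7: -512.
Profit is highest at Q = 0. Equivalently, the lowest AVC in the table is 12/2 ≈ €6 at Q = 2, and P = €2 falls below it — price never covers variable cost, so the firm shuts down and loses only its fixed cost.

Q = 0 (shut down); profit = -€127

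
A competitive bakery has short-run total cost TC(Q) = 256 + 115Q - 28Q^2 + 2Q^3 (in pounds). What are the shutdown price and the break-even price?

Shutdown price = min AVC. AVC = 115 - 28Q + 2Q^2, with vertex at Q = 7 and minimum £17.
ATC = 256/Q + 115 - 28Q + 2Q^2. Setting dATC/dQ = −256/Q^2 − 28 + 4Q = 0 gives Q = 8 (since 4·8^3 − 28·8^2 = 256).
min ATC = 256/8 + 115 − 28·8 + 2·8^2 = £51. That is the break-even price.
For £17 ≤ P < £51 the firm produces at a loss; below £17 it shuts down.

Shutdown price = £17; break-even price = £51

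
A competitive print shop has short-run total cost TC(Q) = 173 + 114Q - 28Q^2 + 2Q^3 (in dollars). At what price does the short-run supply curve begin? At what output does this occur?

The firm shuts down when price falls below the minimum of average variable cost. AVC = VC/Q = 114 - 28Q + 2Q^2.
dAVC/dQ = -28 + 4Q = 0 gives Q = 7. min AVC = 114 - 28·7 + 2·7^2 = 16.
The firm shuts down for any P below $16.

$16 per unit, at Q = 7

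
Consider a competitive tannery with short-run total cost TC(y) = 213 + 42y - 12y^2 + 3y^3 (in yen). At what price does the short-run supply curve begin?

¥30 per unit

The shutdown price is the minimum of AVC. VC = 42y - 12y^2 + 3y^3, so AVC = 42 - 12y + 3y^2.
dAVC/dy = -12 + 6y = 0 gives y = 2. min AVC = 42 - 12·2 + 3·2^2 = 30.
So the shutdown price is ¥30.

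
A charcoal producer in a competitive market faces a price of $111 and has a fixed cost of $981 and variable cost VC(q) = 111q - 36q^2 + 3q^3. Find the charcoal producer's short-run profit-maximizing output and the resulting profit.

Profit = -$213 at q = 8

AVC = 111 - 36q + 3q^2 has its minimum $3 at q = 6; price $111 clears that bar, so the firm operates.
MC = 111 - 72q + 9q^2. Setting P = MC and taking the root on the rising branch gives q* = 8.
TR = 111·8 = 888. TC = 981 + 120 = 1101. Profit = 888 − 1101 = -$213.
Shutting down would mean losing the fixed cost of $981, so operating at a loss of $213 is better by $768.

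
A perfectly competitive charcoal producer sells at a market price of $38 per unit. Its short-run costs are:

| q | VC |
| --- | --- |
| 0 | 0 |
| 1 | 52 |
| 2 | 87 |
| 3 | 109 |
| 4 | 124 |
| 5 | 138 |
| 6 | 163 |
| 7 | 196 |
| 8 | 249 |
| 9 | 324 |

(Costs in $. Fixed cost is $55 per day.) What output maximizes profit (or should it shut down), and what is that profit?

Tabulate TR − TC: q=0: -55; q=1: -69; q=2: -66; q=3: -50; q=4: -27; q=5: -3; q=6: 10; q=7: 15; q=8: 0; q=9: -37.
Profit is maximized at q = 7. AVC there is 196/7 = $28 ≤ P, so producing beats shutting down (which would give -$55).

q = 7; profit = $15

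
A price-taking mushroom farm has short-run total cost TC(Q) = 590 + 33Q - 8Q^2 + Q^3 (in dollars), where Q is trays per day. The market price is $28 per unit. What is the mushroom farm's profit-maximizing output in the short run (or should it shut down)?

Produce at Q = 5

From TC, MC = TC'(Q) = 33 - 16Q + 3Q^2 and AVC = VC/Q = 33 - 8Q + Q^2.
AVC hits its minimum where MC = AVC, at Q = 4, giving min AVC = 33 - 8·4 + 4^2 = $17.
Because $28 ≥ $17, revenue can cover variable cost; the firm operates.
Set P = MC: 28 = 33 - 16Q + 3Q^2 → 5 - 16Q + 3Q^2 = 0. The roots are Q = 1/3 and Q = 5; the profit-maximizing output is on the rising part of MC, so Q* = 5.
Check: AVC at Q = 5 is $18 ≤ P, so revenue covers variable cost.
Profit = P·Q − TC = 28·5 − 680 = -$540, a loss, but smaller than the $590 fixed cost the firm would lose by shutting down.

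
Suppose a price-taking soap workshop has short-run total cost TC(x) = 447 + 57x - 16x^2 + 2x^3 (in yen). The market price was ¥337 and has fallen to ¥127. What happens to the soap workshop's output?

Output falls from 10 to 7

MC = 57 - 32x + 6x^2; the shutdown threshold is min AVC = ¥25 (at x = 4).
At P = ¥337 ≥ min AVC, set P = MC on the rising branch: x = 10.
At P = ¥127 ≥ min AVC, set P = MC: x = 7. The firm stays open but cuts output.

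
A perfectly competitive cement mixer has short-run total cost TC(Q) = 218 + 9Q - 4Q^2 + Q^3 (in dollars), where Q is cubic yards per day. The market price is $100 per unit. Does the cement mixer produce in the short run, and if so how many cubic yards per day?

Produce at Q = 7

Variable cost is VC = 9Q - 4Q^2 + Q^3, so AVC = VC/Q = 9 - 4Q + Q^2 and MC = dTC/dQ = 9 - 8Q + 3Q^2.
AVC hits its minimum where MC = AVC, at Q = 2, giving min AVC = 9 - 4·2 + 2^2 = $5.
P = $100 exceeds min AVC = $5, so the firm stays open.
P = MC gives -91 - 8Q + 3Q^2 = 0, with roots -13/3 and 7. Take the larger (rising MC): Q* = 7.
Check: AVC at Q = 7 is $30 ≤ P, so revenue covers variable cost.
Profit = P·Q − TC = 100·7 − 428 = $272.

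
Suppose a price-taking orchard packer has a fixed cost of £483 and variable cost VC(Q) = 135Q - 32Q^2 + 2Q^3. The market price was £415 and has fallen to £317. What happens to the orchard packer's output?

MC = 135 - 64Q + 6Q^2; the shutdown threshold is min AVC = £7 (at Q = 8).
With P = £415 above the shutdown price, P = MC gives Q = 14.
At P = £317 ≥ min AVC, set P = MC: Q = 13. The firm stays open but cuts output.

Output falls from 14 to 13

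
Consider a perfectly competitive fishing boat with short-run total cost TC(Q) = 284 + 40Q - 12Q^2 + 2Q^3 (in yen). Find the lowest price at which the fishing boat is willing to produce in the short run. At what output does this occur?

The shutdown price is the minimum of AVC. VC = 40Q - 12Q^2 + 2Q^3, so AVC = 40 - 12Q + 2Q^2.
At the minimum of AVC, MC = AVC. MC = 40 - 24Q + 6Q^2; setting MC = AVC gives 4Q^2 - 12Q = 0, so Q = 3. min AVC = 22.
The firm shuts down for any P below ¥22.

¥22 per unit, at Q = 3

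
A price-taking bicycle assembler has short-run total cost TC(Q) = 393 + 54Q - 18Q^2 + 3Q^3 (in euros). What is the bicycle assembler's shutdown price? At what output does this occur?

€27 per unit, at Q = 3

The shutdown price is the minimum of AVC. VC = 54Q - 18Q^2 + 3Q^3, so AVC = 54 - 18Q + 3Q^2.
dAVC/dQ = -18 + 6Q = 0 gives Q = 3. min AVC = 54 - 18·3 + 3·3^2 = 27.
So the shutdown price is €27.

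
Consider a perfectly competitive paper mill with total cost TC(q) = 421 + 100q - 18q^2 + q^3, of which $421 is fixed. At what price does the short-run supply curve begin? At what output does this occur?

The shutdown price is the minimum of AVC. VC = 100q - 18q^2 + q^3, so AVC = 100 - 18q + q^2.
dAVC/dq = -18 + 2q = 0 gives q = 9. min AVC = 100 - 18·9 + 9^2 = 19.
For P < $19 the firm produces nothing.

$19 per unit, at q = 9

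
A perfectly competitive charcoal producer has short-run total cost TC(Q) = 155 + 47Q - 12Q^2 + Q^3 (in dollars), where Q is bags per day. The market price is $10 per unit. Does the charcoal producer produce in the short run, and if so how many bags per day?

From TC, MC = TC'(Q) = 47 - 24Q + 3Q^2 and AVC = VC/Q = 47 - 12Q + Q^2.
AVC is minimized where dAVC/dQ = -12 + 2Q = 0, at Q = 6; min AVC = 47 - 12·6 + 6^2 = $11.
Since P = $10 < min AVC = $11, price fails to cover variable cost at any output.
The firm minimizes its loss by shutting down and losing only its fixed cost of $155.

Shut down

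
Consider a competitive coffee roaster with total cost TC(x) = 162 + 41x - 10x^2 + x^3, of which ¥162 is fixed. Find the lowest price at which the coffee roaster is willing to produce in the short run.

Short-run supply begins at min AVC. From VC = 41x - 10x^2 + x^3, AVC = 41 - 10x + x^2.
At the minimum of AVC, MC = AVC. MC = 41 - 20x + 3x^2; setting MC = AVC gives 2x^2 - 10x = 0, so x = 5. min AVC = 16.
The firm shuts down for any P below ¥16.

¥16 per unit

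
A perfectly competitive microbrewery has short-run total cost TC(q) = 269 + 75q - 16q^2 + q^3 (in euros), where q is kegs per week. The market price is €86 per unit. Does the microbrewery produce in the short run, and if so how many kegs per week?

From TC, MC = TC'(q) = 75 - 32q + 3q^2 and AVC = VC/q = 75 - 16q + q^2.
The AVC parabola has its vertex at q = 16/2 = 8, where AVC = 75 - 16·8 + 8^2 = €11.
P = €86 exceeds min AVC = €11, so the firm stays open.
Solving P = MC: -11 - 32q + 3q^2 = 0 ⇒ q = -1/3 or 11. On the upward-sloping branch, q* = 11.
Check: AVC at q = 11 is €20 ≤ P, so revenue covers variable cost.
Profit = P·q − TC = 86·11 − 489 = €457.

Produce at q = 11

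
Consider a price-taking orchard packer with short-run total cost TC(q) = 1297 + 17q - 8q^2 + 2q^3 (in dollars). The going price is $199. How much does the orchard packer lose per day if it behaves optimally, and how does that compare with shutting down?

Profit = -$317 at q = 7

AVC = 17 - 8q + 2q^2 has its minimum $9 at q = 2; price $199 clears that bar, so the firm operates.
MC = 17 - 16q + 6q^2. Setting P = MC and taking the root on the rising branch gives q* = 7.
TR = 199·7 = 1393. TC = 1297 + 413 = 1710. Profit = 1393 − 1710 = -$317.
That loss of $317 beats the $1297 the firm would lose by shutting down; producing recovers $980 of fixed cost.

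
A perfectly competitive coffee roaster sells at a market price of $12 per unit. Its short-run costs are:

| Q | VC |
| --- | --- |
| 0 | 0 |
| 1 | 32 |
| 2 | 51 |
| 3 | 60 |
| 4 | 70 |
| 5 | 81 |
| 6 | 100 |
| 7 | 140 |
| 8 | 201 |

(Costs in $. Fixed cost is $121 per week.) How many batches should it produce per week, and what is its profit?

Profit at each row (π = 12Q − TC): Q=0: -121; Q=1: -141; Q=2: -148; Q=3: -145; Q=4: -143; Q=5: -142; Q=6: -149; Q=7: -177; Q=8: -226.
Profit is highest at Q = 0. Equivalently, the lowest AVC in the table is 81/5 ≈ $16.20 at Q = 5, and P = $12 falls below it — price never covers variable cost, so the firm shuts down and loses only its fixed cost.

Q = 0 (shut down); profit = -$121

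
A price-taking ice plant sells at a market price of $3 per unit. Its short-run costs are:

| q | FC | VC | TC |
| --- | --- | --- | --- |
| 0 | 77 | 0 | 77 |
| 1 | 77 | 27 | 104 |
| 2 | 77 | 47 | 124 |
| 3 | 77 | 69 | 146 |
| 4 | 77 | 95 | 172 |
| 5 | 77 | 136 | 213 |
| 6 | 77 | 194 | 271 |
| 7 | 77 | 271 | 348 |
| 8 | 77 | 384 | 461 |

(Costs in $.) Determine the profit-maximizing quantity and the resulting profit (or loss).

q = 0 (shut down); profit = -$77

Tabulate TR − TC: q=0: -77; q=1: -101; q=2: -118; q=3: -137; q=4: -160; q=5: -198; q=6: -253; q=7: -327; q=8: -437.
Profit is highest at q = 0. Equivalently, the lowest AVC in the table is 69/3 ≈ $23 at q = 3, and P = $3 falls below it — price never covers variable cost, so the firm shuts down and loses only its fixed cost.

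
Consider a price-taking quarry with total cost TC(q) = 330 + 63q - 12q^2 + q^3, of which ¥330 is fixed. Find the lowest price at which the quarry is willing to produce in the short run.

¥27 per unit

The firm shuts down when price falls below the minimum of average variable cost. AVC = VC/q = 63 - 12q + q^2.
At the minimum of AVC, MC = AVC. MC = 63 - 24q + 3q^2; setting MC = AVC gives 2q^2 - 12q = 0, so q = 6. min AVC = 27.
So the shutdown price is ¥27.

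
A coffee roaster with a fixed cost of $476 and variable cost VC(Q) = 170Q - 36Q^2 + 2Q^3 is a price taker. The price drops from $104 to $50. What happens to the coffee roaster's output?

MC = 170 - 72Q + 6Q^2; the shutdown threshold is min AVC = $8 (at Q = 9).
At P = $104 ≥ min AVC, set P = MC on the rising branch: Q = 11.
At P = $50 ≥ min AVC, set P = MC: Q = 10. The firm stays open but cuts output.

Output falls from 11 to 10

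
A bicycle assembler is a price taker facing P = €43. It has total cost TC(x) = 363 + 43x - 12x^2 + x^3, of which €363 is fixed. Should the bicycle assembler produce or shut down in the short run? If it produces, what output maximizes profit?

Produce at x = 8

From TC, MC = TC'(x) = 43 - 24x + 3x^2 and AVC = VC/x = 43 - 12x + x^2.
The AVC parabola has its vertex at x = 12/2 = 6, where AVC = 43 - 12·6 + 6^2 = €7.
Since P = €43 ≥ min AVC = €7, price covers variable cost and the firm should produce.
Set P = MC: 43 = 43 - 24x + 3x^2 → -24x + 3x^2 = 0. The roots are x = 0 and x = 8; the profit-maximizing output is on the rising part of MC, so x* = 8.
Check: AVC at x = 8 is €11 ≤ P, so revenue covers variable cost.
Profit = P·x − TC = 43·8 − 451 = -€107, a loss, but smaller than the €363 fixed cost the firm would lose by shutting down.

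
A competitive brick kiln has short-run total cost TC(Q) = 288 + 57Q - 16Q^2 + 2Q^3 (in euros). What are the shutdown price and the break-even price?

Shutdown price = min AVC. AVC = 57 - 16Q + 2Q^2, with vertex at Q = 4 and minimum €25.
ATC = 288/Q + 57 - 16Q + 2Q^2. Setting dATC/dQ = −288/Q^2 − 16 + 4Q = 0 gives Q = 6 (since 4·6^3 − 16·6^2 = 288).
min ATC = 288/6 + 57 − 16·6 + 2·6^2 = €81. That is the break-even price.
For €25 ≤ P < €81 the firm produces at a loss; below €25 it shuts down.

Shutdown price = €25; break-even price = €81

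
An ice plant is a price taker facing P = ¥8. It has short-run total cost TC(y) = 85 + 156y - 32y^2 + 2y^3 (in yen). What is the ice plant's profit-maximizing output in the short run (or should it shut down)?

Shut down

Variable cost is VC = 156y - 32y^2 + 2y^3, so AVC = VC/y = 156 - 32y + 2y^2 and MC = dTC/dy = 156 - 64y + 6y^2.
AVC hits its minimum where MC = AVC, at y = 8, giving min AVC = 156 - 32·8 + 2·8^2 = ¥28.
Since P = ¥8 < min AVC = ¥28, price fails to cover variable cost at any output.
Best response: produce nothing and absorb the ¥85 fixed cost.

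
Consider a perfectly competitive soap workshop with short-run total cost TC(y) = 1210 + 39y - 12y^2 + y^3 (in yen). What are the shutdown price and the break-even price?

Shutdown price = ¥3; break-even price = ¥138

AVC = 39 - 12y + y^2; minimized at y = 6, giving min AVC = ¥3. That is the shutdown price.
ATC = 1210/y + 39 - 12y + y^2. Setting dATC/dy = −1210/y^2 − 12 + 2y = 0 gives y = 11 (since 2·11^3 − 12·11^2 = 1210).
min ATC = 1210/11 + 39 − 12·11 + 11^2 = ¥138. That is the break-even price.
For ¥3 ≤ P < ¥138 the firm produces at a loss; below ¥3 it shuts down.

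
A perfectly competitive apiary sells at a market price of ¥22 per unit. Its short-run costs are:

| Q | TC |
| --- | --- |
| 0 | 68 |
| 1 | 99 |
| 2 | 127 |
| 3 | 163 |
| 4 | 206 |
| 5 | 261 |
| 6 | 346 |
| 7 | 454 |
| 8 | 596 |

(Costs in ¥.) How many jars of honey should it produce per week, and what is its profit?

Compute π = P·Q − TC at each output: Q=0: -68; Q=1: -77; Q=2: -83; Q=3: -97; Q=4: -118; Q=5: -151; Q=6: -214; Q=7: -300; Q=8: -420.
Profit is highest at Q = 0. Equivalently, the lowest AVC in the table is 59/2 ≈ ¥29.50 at Q = 2, and P = ¥22 falls below it — price never covers variable cost, so the firm shuts down and loses only its fixed cost.

Q = 0 (shut down); profit = -¥68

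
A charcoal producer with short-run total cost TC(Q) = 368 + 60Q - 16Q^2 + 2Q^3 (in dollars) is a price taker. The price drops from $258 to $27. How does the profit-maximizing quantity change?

Output falls from 9 to 0 (the firm shuts down)

AVC = 60 - 16Q + 2Q^2, minimized at Q = 4 where min AVC = $28. MC = 60 - 32Q + 6Q^2.
At P = $258 ≥ min AVC, set P = MC on the rising branch: Q = 9.
At P = $27 < min AVC = $28, price no longer covers variable cost at any output, so the firm shuts down: Q = 0.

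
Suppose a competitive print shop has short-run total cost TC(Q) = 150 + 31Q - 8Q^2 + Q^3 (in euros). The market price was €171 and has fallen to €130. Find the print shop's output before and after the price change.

AVC = 31 - 8Q + Q^2, minimized at Q = 4 where min AVC = €15. MC = 31 - 16Q + 3Q^2.
With P = €171 above the shutdown price, P = MC gives Q = 10.
At P = €130 ≥ min AVC, set P = MC: Q = 9. The firm stays open but cuts output.

Output falls from 10 to 9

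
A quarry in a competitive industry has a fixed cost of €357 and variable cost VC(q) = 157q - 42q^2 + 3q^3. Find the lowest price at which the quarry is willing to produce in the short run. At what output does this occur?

The firm shuts down when price falls below the minimum of average variable cost. AVC = VC/q = 157 - 42q + 3q^2.
dAVC/dq = -42 + 6q = 0 gives q = 7. min AVC = 157 - 42·7 + 3·7^2 = 10.
The firm shuts down for any P below €10.

€10 per unit, at q = 7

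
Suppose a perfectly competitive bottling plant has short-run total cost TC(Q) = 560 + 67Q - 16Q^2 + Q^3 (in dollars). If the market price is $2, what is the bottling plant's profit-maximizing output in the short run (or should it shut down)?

Strip out fixed cost: VC = 67Q - 16Q^2 + Q^3. Then AVC = 67 - 16Q + Q^2 and MC = 67 - 32Q + 3Q^2.
The AVC parabola has its vertex at Q = 16/2 = 8, where AVC = 67 - 16·8 + 8^2 = $3.
Since P = $2 < min AVC = $3, price fails to cover variable cost at any output.
Best response: produce nothing and absorb the $560 fixed cost.

Shut down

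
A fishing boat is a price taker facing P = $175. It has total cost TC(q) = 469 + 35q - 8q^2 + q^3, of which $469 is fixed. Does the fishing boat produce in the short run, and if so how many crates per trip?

Produce at q = 10

Variable cost is VC = 35q - 8q^2 + q^3, so AVC = VC/q = 35 - 8q + q^2 and MC = dTC/dq = 35 - 16q + 3q^2.
The AVC parabola has its vertex at q = 8/2 = 4, where AVC = 35 - 8·4 + 4^2 = $19.
Since P = $175 ≥ min AVC = $19, price covers variable cost and the firm should produce.
Solving P = MC: -140 - 16q + 3q^2 = 0 ⇒ q = -14/3 or 10. On the upward-sloping branch, q* = 10.
Check: AVC at q = 10 is $55 ≤ P, so revenue covers variable cost.
Profit = P·q − TC = 175·10 − 1019 = $731.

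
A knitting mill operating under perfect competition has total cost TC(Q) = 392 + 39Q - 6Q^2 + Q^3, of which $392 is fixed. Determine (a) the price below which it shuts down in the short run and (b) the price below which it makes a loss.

Shutdown price = min AVC. AVC = 39 - 6Q + Q^2, with vertex at Q = 3 and minimum $30.
ATC = 392/Q + 39 - 6Q + Q^2. Setting dATC/dQ = −392/Q^2 − 6 + 2Q = 0 gives Q = 7 (since 2·7^3 − 6·7^2 = 392).
min ATC = 392/7 + 39 − 6·7 + 7^2 = $102. That is the break-even price.
Between these two prices the firm operates at a loss; above $102 it earns a profit.

Shutdown price = $30; break-even price = $102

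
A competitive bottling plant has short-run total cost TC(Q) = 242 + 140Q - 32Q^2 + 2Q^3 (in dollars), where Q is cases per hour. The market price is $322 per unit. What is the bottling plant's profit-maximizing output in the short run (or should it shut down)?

Strip out fixed cost: VC = 140Q - 32Q^2 + 2Q^3. Then AVC = 140 - 32Q + 2Q^2 and MC = 140 - 64Q + 6Q^2.
The AVC parabola has its vertex at Q = 32/4 = 8, where AVC = 140 - 32·8 + 2·8^2 = $12.
Since P = $322 ≥ min AVC = $12, price covers variable cost and the firm should produce.
Solving P = MC: -182 - 64Q + 6Q^2 = 0 ⇒ Q = -7/3 or 13. On the upward-sloping branch, Q* = 13.
Check: AVC at Q = 13 is $62 ≤ P, so revenue covers variable cost.
Profit = P·Q − TC = 322·13 − 1048 = $3138.

Produce at Q = 13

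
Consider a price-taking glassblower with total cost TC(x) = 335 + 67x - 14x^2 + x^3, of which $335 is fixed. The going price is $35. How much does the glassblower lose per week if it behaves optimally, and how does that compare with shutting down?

Profit = -$207 at x = 8

AVC = 67 - 14x + x^2 has its minimum $18 at x = 7; price $35 clears that bar, so the firm operates.
MC = 67 - 28x + 3x^2. Setting P = MC and taking the root on the rising branch gives x* = 8.
TR = 35·8 = 280. TC = 335 + 152 = 487. Profit = 280 − 487 = -$207.
Shutting down would mean losing the fixed cost of $335, so operating at a loss of $207 is better by $128.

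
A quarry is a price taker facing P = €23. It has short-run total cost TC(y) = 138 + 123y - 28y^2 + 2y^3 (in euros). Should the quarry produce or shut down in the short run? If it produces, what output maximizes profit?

Shut down

From TC, MC = TC'(y) = 123 - 56y + 6y^2 and AVC = VC/y = 123 - 28y + 2y^2.
AVC is minimized where dAVC/dy = -28 + 4y = 0, at y = 7; min AVC = 123 - 28·7 + 2·7^2 = €25.
Since P = €23 < min AVC = €25, price fails to cover variable cost at any output.
Best response: produce nothing and absorb the €138 fixed cost.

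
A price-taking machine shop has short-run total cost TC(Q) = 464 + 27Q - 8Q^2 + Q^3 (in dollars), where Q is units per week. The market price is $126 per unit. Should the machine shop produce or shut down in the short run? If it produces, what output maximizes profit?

Strip out fixed cost: VC = 27Q - 8Q^2 + Q^3. Then AVC = 27 - 8Q + Q^2 and MC = 27 - 16Q + 3Q^2.
AVC is minimized where dAVC/dQ = -8 + 2Q = 0, at Q = 4; min AVC = 27 - 8·4 + 4^2 = $11.
Since P = $126 ≥ min AVC = $11, price covers variable cost and the firm should produce.
Solving P = MC: -99 - 16Q + 3Q^2 = 0 ⇒ Q = -11/3 or 9. On the upward-sloping branch, Q* = 9.
Check: AVC at Q = 9 is $36 ≤ P, so revenue covers variable cost.
Profit = P·Q − TC = 126·9 − 788 = $346.

Produce at Q = 9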